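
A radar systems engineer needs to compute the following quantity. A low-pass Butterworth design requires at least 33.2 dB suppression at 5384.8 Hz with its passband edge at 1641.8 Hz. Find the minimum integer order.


Butterworth filter order formula:
n = log10(10^(A/10) - 1) / (2 * log10(f_stop/f_pass))
10^(33.2/10) - 1 = 2088.2961
f_stop/f_pass = 5384.8 / 1641.8 = 3.2798
n = 3.2178 -> ceil = 4

4


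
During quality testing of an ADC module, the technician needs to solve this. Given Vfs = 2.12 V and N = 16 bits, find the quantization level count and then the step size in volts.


Step 1 — number of quantization levels:
L = 2^N = 2^16 = 65536

Step 2 — LSB step size:
delta = Vfs / L
      = 2.12 / 65536
      = 3.235e-05 V

Levels = 65536; step size = 3.235e-05 V


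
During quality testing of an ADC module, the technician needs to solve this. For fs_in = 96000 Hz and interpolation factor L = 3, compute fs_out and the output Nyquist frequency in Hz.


Step 1 — output sample rate after interpolation by L:
fs_out = L * fs_in = 3 * 96000 = 288000 Hz

Step 2 — Nyquist frequency of the output stream:
f_Nyq = fs_out / 2 = 288000 / 2 = 144000.0 Hz

fs_out = 288000 Hz; f_Nyquist = 144000.0 Hz


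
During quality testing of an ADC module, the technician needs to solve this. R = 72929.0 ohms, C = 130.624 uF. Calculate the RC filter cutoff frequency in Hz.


Cutoff frequency of a first-order RC filter:
fc = 1 / (2 * pi * R * C)
C = 130.624 uF = 0.000130624 F
fc = 1 / (2 * pi * 72929.0 * 0.000130624)
   = 1 / 59.85536805162
   = 0.016707 Hz

0.016707 Hz


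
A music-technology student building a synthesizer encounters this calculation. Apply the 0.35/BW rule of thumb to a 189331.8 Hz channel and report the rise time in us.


Rise time from bandwidth relationship:
tr = 0.35 / BW
   = 0.35 / 189331.8
   = 1.84860652e-06 s
   = 1.8486 us

1.8486 us


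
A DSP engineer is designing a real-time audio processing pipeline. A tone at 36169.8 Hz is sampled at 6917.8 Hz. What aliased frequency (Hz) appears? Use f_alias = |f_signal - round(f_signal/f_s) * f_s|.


Compute the nearest integer multiple of fs to the signal:
n = round(36169.8 / 6917.8) = 5
f_alias = |36169.8 - 5 * 6917.8|
        = |36169.8 - 34589.0|
        = 1580.8 Hz

1580.8


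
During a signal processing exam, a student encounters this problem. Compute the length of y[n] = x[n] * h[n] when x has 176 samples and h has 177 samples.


Linear convolution output length:
L = N + M - 1
  = 176 + 177 - 1
  = 352 samples

352


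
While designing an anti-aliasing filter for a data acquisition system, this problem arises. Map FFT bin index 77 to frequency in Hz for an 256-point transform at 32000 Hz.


Frequency of DFT bin k:
f_k = k * fs / N
    = 77 * 32000 / 256
    = 2464000 / 256
    = 9625.0 Hz

9625.0 Hz


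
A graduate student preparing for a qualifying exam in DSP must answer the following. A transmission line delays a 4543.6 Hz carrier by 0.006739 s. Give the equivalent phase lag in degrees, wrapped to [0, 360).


Phase shift from frequency and time delay:
phi = 360 * f * t_delay
    = 360 * 4543.6 * 0.006739
    = 11022.96 degrees
    mod 360 = 222.96 degrees

222.96 degrees


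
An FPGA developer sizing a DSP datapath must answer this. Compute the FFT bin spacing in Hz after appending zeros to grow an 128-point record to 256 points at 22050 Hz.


Frequency resolution after zero-padding:
N_padded = 128 * 2 = 256
df = fs / N_padded
   = 22050 / 256
   = 86.1328 Hz

86.1328 Hz


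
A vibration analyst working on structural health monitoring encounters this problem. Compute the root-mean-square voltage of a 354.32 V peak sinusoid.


RMS voltage for a sinusoidal waveform:
V_rms = V_peak / sqrt(2)
      = 354.32 / 1.414214
      = 250.542 V

250.542 V


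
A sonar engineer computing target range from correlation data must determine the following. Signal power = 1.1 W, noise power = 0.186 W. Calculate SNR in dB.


SNR in decibels:
SNR = 10 * log10(Ps / Pn)
    = 10 * log10(1.1 / 0.186)
    = 10 * log10(5.914)
    = 10 * 0.7719
    = 7.72 dB

7.72 dB


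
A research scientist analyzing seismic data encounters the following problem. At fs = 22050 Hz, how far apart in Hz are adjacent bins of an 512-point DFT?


DFT frequency resolution:
df = fs / N
   = 22050 / 512
   = 43.0664 Hz

43.0664 Hz


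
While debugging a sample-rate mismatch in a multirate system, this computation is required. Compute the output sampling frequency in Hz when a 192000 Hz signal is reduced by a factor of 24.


Decimation reduces the sample rate:
fs_out = fs_in / M
       = 192000 / 24
       = 8000.0 Hz

8000.0 Hz


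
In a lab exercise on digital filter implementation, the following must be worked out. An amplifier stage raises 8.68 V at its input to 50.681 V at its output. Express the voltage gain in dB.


Voltage gain in dB:
G = 20 * log10(Vout / Vin)
  = 20 * log10(50.681 / 8.68)
  = 20 * log10(5.838825)
  = 20 * 0.766325
  = 15.33 dB

15.33 dB


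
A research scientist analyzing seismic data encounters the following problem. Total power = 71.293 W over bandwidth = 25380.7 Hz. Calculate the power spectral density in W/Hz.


Power spectral density:
PSD = P / BW
    = 71.293 / 25380.7
    = 0.00280895 W/Hz

0.00280895 W/Hz


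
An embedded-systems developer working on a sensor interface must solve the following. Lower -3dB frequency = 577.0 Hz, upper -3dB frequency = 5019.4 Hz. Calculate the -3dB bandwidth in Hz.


Bandwidth is the difference of -3dB frequencies:
BW = f_high - f_low
   = 5019.4 - 577.0
   = 4442.4 Hz

4442.4 Hz


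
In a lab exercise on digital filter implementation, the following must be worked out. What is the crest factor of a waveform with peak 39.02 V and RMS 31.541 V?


Crest factor is the ratio of peak to RMS:
CF = V_peak / V_rms
   = 39.02 / 31.541
   = 1.2371

1.2371


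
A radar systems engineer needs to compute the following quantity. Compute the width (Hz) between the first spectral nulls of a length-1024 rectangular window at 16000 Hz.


Main lobe width for a rectangular window:
Width = 2 * fs / N
      = 2 * 16000 / 1024
      = 32000 / 1024
      = 31.25 Hz

31.25 Hz


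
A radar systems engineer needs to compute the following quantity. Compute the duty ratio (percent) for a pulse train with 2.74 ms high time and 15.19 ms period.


Duty cycle as a percentage:
DC = (t_on / T) * 100
   = (2.74 / 15.19) * 100
   = 0.180382 * 100
   = 18.04 %

18.04 %


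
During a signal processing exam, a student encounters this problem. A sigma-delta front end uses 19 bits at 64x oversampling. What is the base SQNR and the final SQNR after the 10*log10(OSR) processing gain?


Step 1 — baseline SQNR at Nyquist:
SQNR_base = 6.02*N + 1.76
          = 6.02*19 + 1.76
          = 116.14 dB

Step 2 — oversampling processing gain:
G = 10*log10(OSR) = 10*log10(64) = 18.06 dB

Step 3 — total:
SQNR_total = 116.14 + 18.06 = 134.2 dB

Base SQNR = 116.14 dB; oversampled SQNR = 134.2 dB


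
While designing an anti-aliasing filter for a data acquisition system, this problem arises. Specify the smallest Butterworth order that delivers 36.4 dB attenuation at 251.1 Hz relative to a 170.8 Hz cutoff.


Butterworth filter order formula:
n = log10(10^(A/10) - 1) / (2 * log10(f_stop/f_pass))
10^(36.4/10) - 1 = 4364.1583
f_stop/f_pass = 251.1 / 170.8 = 1.4701
n = 10.8745 -> ceil = 11

11


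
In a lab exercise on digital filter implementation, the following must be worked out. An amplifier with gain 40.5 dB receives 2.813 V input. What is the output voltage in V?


Output voltage from dB gain:
V_out = V_in * 10^(gain_dB / 20)
      = 2.813 * 10^(40.5 / 20)
      = 2.813 * 105.925373
      = 297.9681 V

297.9681 V


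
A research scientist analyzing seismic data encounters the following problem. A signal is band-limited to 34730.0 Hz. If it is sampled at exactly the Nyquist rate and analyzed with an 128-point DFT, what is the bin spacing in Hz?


Step 1 — Nyquist sampling rate:
fs = 2 * fmax = 2 * 34730.0 = 69460.0 Hz

Step 2 — DFT bin spacing:
df = fs / N = 69460.0 / 128 = 542.6562 Hz

542.6562 Hz


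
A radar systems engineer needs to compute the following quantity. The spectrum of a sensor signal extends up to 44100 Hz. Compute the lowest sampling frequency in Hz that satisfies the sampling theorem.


The Nyquist rate is twice the maximum frequency component.
fs_min = 2 * fmax
      = 2 * 44100
      = 88200 Hz

88200


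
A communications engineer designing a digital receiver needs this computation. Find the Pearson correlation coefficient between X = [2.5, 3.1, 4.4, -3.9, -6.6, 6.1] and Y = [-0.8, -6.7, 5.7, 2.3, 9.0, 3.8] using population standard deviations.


Pearson correlation coefficient (population):
r = cov(X,Y) / (std(X) * std(Y))
Mean X = 0.9333, Mean Y = 2.2167
Cov(X,Y) = -9.215556
Std(X) = 4.582091, Std(Y) = 4.987791
r = -0.4032

-0.4032


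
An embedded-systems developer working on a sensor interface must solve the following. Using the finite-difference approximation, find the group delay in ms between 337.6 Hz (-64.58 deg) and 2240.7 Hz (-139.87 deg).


Group delay from phase difference:
tau = -d(phi)/d(omega)
d(phi) = -75.29 deg = -1.314058 rad
d(omega) = 2*pi*(2240.7 - 337.6) = 11957.53 rad/s
tau = -(-1.314058) / 11957.53
    = 0.1099 ms

0.1099 ms


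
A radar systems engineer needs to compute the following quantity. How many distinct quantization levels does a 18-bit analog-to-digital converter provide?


Number of quantization levels = 2^N
= 2^18
= 262144

262144


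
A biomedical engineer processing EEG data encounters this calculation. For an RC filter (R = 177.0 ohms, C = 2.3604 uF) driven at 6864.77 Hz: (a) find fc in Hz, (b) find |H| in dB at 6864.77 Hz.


Step 1 — cutoff frequency:
fc = 1 / (2*pi*R*C)
C = 2.3604 uF = 2.3604e-06 F
fc = 1 / (2*pi*177.0*2.3604e-06)
   = 380.944 Hz

Step 2 — magnitude at f = 6864.77 Hz:
|H(f)| = 1 / sqrt(1 + (f/fc)^2)
f/fc = 6864.77 / 380.944 = 18.020418
|H| = 1 / sqrt(1 + 324.735465) = 0.0554074
|H|_dB = 20*log10(0.0554074) = -25.13 dB

fc = 380.944 Hz; |H(6864.77 Hz)| = -25.13 dB


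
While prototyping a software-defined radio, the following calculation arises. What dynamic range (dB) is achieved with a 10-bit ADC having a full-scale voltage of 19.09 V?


Dynamic range from full-scale to LSB:
V_min = V_max / 2^bits = 19.09 / 2^10
DR = 20 * log10(V_max / V_min)
   = 20 * log10(2^10)
   = 20 * 10 * log10(2)
   = 60.21 dB

60.21 dB


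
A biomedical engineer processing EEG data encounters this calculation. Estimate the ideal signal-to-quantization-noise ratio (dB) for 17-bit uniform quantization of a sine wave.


Theoretical SNR for a full-scale sinusoid:
SNR = 6.02 * N + 1.76
    = 6.02 * 17 + 1.76
    = 102.34 + 1.76
    = 104.1 dB

104.1 dB


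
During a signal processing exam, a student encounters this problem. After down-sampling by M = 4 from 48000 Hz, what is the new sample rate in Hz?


Decimation reduces the sample rate:
fs_out = fs_in / M
       = 48000 / 4
       = 12000.0 Hz

12000.0 Hz


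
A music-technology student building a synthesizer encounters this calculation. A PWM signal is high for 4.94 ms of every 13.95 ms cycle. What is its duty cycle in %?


Duty cycle as a percentage:
DC = (t_on / T) * 100
   = (4.94 / 13.95) * 100
   = 0.354122 * 100
   = 35.41 %

35.41 %


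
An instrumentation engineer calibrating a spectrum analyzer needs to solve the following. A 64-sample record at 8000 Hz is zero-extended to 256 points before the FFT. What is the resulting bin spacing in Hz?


Frequency resolution after zero-padding:
N_padded = 64 * 4 = 256
df = fs / N_padded
   = 8000 / 256
   = 31.25 Hz

31.25 Hz


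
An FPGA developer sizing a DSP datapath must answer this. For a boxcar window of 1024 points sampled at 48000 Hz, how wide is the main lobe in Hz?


Main lobe width for a rectangular window:
Width = 2 * fs / N
      = 2 * 48000 / 1024
      = 96000 / 1024
      = 93.75 Hz

93.75 Hz


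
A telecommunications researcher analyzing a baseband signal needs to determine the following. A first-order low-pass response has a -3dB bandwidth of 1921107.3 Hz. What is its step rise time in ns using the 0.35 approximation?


Rise time from bandwidth relationship:
tr = 0.35 / BW
   = 0.35 / 1921107.3
   = 1.821865962e-07 s
   = 182.1866 ns

182.1866 ns


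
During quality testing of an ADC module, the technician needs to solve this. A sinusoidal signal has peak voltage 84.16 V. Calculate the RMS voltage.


RMS voltage for a sinusoidal waveform:
V_rms = V_peak / sqrt(2)
      = 84.16 / 1.414214
      = 59.51 V

59.51 V


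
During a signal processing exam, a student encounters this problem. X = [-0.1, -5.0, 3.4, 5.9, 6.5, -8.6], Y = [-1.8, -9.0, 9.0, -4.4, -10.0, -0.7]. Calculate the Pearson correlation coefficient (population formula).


Pearson correlation coefficient (population):
r = cov(X,Y) / (std(X) * std(Y))
Mean X = 0.35, Mean Y = -2.8167
Cov(X,Y) = -0.540833
Std(X) = 5.580547, Std(Y) = 6.291374
r = -0.0154

-0.0154


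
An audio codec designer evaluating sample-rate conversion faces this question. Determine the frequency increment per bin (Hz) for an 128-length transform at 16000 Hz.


DFT frequency resolution:
df = fs / N
   = 16000 / 128
   = 125.0 Hz

125.0 Hz


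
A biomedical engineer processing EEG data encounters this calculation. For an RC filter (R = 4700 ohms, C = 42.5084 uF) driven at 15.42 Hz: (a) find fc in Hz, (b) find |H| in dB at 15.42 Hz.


Step 1 — cutoff frequency:
fc = 1 / (2*pi*R*C)
C = 42.5084 uF = 4.25084e-05 F
fc = 1 / (2*pi*4700*4.25084e-05)
   = 0.796613 Hz

Step 2 — magnitude at f = 15.42 Hz:
|H(f)| = 1 / sqrt(1 + (f/fc)^2)
f/fc = 15.42 / 0.796613 = 19.356952
|H| = 1 / sqrt(1 + 374.691591) = 0.0515922
|H|_dB = 20*log10(0.0515922) = -25.75 dB

fc = 0.796613 Hz; |H(15.42 Hz)| = -25.75 dB


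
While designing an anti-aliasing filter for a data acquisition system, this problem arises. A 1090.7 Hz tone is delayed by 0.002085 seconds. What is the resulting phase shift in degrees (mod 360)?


Phase shift from frequency and time delay:
phi = 360 * f * t_delay
    = 360 * 1090.7 * 0.002085
    = 818.68 degrees
    mod 360 = 98.68 degrees

98.68 degrees


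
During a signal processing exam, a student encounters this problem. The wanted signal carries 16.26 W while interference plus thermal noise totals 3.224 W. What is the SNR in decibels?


SNR in decibels:
SNR = 10 * log10(Ps / Pn)
    = 10 * log10(16.26 / 3.224)
    = 10 * log10(5.0434)
    = 10 * 0.7027
    = 7.03 dB

7.03 dB


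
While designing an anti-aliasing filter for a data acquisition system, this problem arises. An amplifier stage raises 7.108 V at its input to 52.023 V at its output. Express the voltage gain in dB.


Voltage gain in dB:
G = 20 * log10(Vout / Vin)
  = 20 * log10(52.023 / 7.108)
  = 20 * log10(7.318936)
  = 20 * 0.864448
  = 17.29 dB

17.29 dB


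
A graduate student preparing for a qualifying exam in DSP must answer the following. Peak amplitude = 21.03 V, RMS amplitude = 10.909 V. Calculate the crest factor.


Crest factor is the ratio of peak to RMS:
CF = V_peak / V_rms
   = 21.03 / 10.909
   = 1.9278

1.9278


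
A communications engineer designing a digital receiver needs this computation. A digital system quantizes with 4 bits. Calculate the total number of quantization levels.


Number of quantization levels = 2^N
= 2^4
= 16

16


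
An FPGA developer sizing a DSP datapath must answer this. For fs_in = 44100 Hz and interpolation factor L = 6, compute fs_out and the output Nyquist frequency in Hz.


Step 1 — output sample rate after interpolation by L:
fs_out = L * fs_in = 6 * 44100 = 264600 Hz

Step 2 — Nyquist frequency of the output stream:
f_Nyq = fs_out / 2 = 264600 / 2 = 132300.0 Hz

fs_out = 264600 Hz; f_Nyquist = 132300.0 Hz


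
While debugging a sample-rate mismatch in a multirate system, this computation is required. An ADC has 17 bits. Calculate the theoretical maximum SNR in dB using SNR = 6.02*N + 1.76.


Theoretical SNR for a full-scale sinusoid:
SNR = 6.02 * N + 1.76
    = 6.02 * 17 + 1.76
    = 102.34 + 1.76
    = 104.1 dB

104.1 dB


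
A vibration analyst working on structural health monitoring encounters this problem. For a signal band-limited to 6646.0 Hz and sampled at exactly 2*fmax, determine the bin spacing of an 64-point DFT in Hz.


Step 1 — Nyquist sampling rate:
fs = 2 * fmax = 2 * 6646.0 = 13292.0 Hz

Step 2 — DFT bin spacing:
df = fs / N = 13292.0 / 64 = 207.6875 Hz

207.6875 Hz


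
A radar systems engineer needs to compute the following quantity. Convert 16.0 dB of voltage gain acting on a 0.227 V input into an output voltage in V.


Output voltage from dB gain:
V_out = V_in * 10^(gain_dB / 20)
      = 0.227 * 10^(16.0 / 20)
      = 0.227 * 6.309573
      = 1.4323 V

1.4323 V


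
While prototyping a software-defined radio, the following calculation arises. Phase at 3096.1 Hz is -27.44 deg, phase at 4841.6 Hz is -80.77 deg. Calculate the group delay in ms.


Group delay from phase difference:
tau = -d(phi)/d(omega)
d(phi) = -53.33 deg = -0.930784 rad
d(omega) = 2*pi*(4841.6 - 3096.1) = 10967.3 rad/s
tau = -(-0.930784) / 10967.3
    = 0.0849 ms

0.0849 ms


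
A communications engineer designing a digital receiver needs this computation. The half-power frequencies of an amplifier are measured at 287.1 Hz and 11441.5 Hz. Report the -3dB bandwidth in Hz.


Bandwidth is the difference of -3dB frequencies:
BW = f_high - f_low
   = 11441.5 - 287.1
   = 11154.4 Hz

11154.4 Hz


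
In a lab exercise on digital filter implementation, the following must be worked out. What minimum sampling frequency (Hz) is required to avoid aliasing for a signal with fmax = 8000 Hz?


The Nyquist rate is twice the maximum frequency component.
fs_min = 2 * fmax
      = 2 * 8000
      = 16000 Hz

16000


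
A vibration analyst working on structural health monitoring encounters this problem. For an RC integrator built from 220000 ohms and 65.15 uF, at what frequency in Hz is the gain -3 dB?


Cutoff frequency of a first-order RC filter:
fc = 1 / (2 * pi * R * C)
C = 65.15 uF = 6.515e-05 F
fc = 1 / (2 * pi * 220000 * 6.515e-05)
   = 1 / 90.056895007805
   = 0.011104 Hz

0.011104 Hz


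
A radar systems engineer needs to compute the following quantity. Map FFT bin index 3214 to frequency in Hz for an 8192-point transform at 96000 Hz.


Frequency of DFT bin k:
f_k = k * fs / N
    = 3214 * 96000 / 8192
    = 308544000 / 8192
    = 37664.062 Hz

37664.062 Hz


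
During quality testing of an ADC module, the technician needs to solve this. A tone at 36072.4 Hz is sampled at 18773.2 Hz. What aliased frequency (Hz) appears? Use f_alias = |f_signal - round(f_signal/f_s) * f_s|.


Compute the nearest integer multiple of fs to the signal:
n = round(36072.4 / 18773.2) = 2
f_alias = |36072.4 - 2 * 18773.2|
        = |36072.4 - 37546.4|
        = 1474.0 Hz

1474.0


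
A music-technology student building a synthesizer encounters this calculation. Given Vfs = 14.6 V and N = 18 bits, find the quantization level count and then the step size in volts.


Step 1 — number of quantization levels:
L = 2^N = 2^18 = 262144

Step 2 — LSB step size:
delta = Vfs / L
      = 14.6 / 262144
      = 5.569e-05 V

Levels = 262144; step size = 5.569e-05 V


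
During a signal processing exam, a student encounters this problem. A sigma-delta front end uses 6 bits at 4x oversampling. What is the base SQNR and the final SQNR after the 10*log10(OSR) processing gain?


Step 1 — baseline SQNR at Nyquist:
SQNR_base = 6.02*N + 1.76
          = 6.02*6 + 1.76
          = 37.88 dB

Step 2 — oversampling processing gain:
G = 10*log10(OSR) = 10*log10(4) = 6.02 dB

Step 3 — total:
SQNR_total = 37.88 + 6.02 = 43.9 dB

Base SQNR = 37.88 dB; oversampled SQNR = 43.9 dB


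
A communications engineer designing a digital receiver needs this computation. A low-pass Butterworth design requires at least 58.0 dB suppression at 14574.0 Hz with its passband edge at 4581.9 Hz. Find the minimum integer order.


Butterworth filter order formula:
n = log10(10^(A/10) - 1) / (2 * log10(f_stop/f_pass))
10^(58.0/10) - 1 = 630956.3445
f_stop/f_pass = 14574.0 / 4581.9 = 3.1808
n = 5.7708 -> ceil = 6

6


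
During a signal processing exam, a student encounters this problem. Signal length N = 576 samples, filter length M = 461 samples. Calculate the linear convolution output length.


Linear convolution output length:
L = N + M - 1
  = 576 + 461 - 1
  = 1036 samples

1036


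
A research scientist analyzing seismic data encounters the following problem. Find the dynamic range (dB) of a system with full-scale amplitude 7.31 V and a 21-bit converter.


Dynamic range from full-scale to LSB:
V_min = V_max / 2^bits = 7.31 / 2^21
DR = 20 * log10(V_max / V_min)
   = 20 * log10(2^21)
   = 20 * 21 * log10(2)
   = 126.43 dB

126.43 dB


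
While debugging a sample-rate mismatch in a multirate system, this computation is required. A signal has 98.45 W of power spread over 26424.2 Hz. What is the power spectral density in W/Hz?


Power spectral density:
PSD = P / BW
    = 98.45 / 26424.2
    = 0.00372575 W/Hz

0.00372575 W/Hz


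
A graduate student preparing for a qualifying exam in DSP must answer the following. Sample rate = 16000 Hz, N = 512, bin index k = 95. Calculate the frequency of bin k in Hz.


Frequency of DFT bin k:
f_k = k * fs / N
    = 95 * 16000 / 512
    = 1520000 / 512
    = 2968.75 Hz

2968.75 Hz


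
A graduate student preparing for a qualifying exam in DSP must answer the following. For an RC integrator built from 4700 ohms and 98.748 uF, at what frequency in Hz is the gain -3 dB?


Cutoff frequency of a first-order RC filter:
fc = 1 / (2 * pi * R * C)
C = 98.748 uF = 9.8748e-05 F
fc = 1 / (2 * pi * 4700 * 9.8748e-05)
   = 1 / 2.9161243187528
   = 0.342921 Hz

0.342921 Hz


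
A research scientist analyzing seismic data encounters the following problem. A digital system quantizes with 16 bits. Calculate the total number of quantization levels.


Number of quantization levels = 2^N
= 2^16
= 65536

65536


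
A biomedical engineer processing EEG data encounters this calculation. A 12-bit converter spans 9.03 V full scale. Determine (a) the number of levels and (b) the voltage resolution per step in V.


Step 1 — number of quantization levels:
L = 2^N = 2^12 = 4096

Step 2 — LSB step size:
delta = Vfs / L
      = 9.03 / 4096
      = 0.00220459 V

Levels = 4096; step size = 0.00220459 V


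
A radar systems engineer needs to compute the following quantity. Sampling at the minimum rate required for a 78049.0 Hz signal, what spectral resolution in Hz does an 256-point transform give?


Step 1 — Nyquist sampling rate:
fs = 2 * fmax = 2 * 78049.0 = 156098.0 Hz

Step 2 — DFT bin spacing:
df = fs / N = 156098.0 / 256 = 609.7578 Hz

609.7578 Hz


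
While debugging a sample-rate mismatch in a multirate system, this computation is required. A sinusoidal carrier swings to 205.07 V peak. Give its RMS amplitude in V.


RMS voltage for a sinusoidal waveform:
V_rms = V_peak / sqrt(2)
      = 205.07 / 1.414214
      = 145.006 V

145.006 V


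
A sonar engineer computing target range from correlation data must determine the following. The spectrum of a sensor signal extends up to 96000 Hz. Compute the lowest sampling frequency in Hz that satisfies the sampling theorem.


The Nyquist rate is twice the maximum frequency component.
fs_min = 2 * fmax
      = 2 * 96000
      = 192000 Hz

192000


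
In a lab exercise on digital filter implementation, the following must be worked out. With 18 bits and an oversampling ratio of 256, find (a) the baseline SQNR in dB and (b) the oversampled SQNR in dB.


Step 1 — baseline SQNR at Nyquist:
SQNR_base = 6.02*N + 1.76
          = 6.02*18 + 1.76
          = 110.12 dB

Step 2 — oversampling processing gain:
G = 10*log10(OSR) = 10*log10(256) = 24.08 dB

Step 3 — total:
SQNR_total = 110.12 + 24.08 = 134.2 dB

Base SQNR = 110.12 dB; oversampled SQNR = 134.2 dB


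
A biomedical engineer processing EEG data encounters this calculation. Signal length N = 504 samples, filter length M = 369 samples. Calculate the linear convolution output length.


Linear convolution output length:
L = N + M - 1
  = 504 + 369 - 1
  = 872 samples

872


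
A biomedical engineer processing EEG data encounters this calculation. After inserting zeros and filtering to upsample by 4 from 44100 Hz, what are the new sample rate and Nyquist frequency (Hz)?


Step 1 — output sample rate after interpolation by L:
fs_out = L * fs_in = 4 * 44100 = 176400 Hz

Step 2 — Nyquist frequency of the output stream:
f_Nyq = fs_out / 2 = 176400 / 2 = 88200.0 Hz

fs_out = 176400 Hz; f_Nyquist = 88200.0 Hz


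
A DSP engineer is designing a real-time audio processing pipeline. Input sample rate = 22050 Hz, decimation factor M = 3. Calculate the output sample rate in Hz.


Decimation reduces the sample rate:
fs_out = fs_in / M
       = 22050 / 3
       = 7350.0 Hz

7350.0 Hz


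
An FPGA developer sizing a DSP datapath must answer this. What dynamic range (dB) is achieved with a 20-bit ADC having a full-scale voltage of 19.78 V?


Dynamic range from full-scale to LSB:
V_min = V_max / 2^bits = 19.78 / 2^20
DR = 20 * log10(V_max / V_min)
   = 20 * log10(2^20)
   = 20 * 20 * log10(2)
   = 120.41 dB

120.41 dB


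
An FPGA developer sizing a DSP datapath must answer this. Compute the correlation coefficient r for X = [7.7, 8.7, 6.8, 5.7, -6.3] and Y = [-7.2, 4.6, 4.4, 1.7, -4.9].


Pearson correlation coefficient (population):
r = cov(X,Y) / (std(X) * std(Y))
Mean X = 4.52, Mean Y = -0.28
Cov(X,Y) = 12.2776
Std(X) = 5.499964, Std(Y) = 4.875818
r = 0.4578

0.4578


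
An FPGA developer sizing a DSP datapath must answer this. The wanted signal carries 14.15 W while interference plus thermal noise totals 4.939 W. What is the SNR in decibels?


SNR in decibels:
SNR = 10 * log10(Ps / Pn)
    = 10 * log10(14.15 / 4.939)
    = 10 * log10(2.865)
    = 10 * 0.4571
    = 4.57 dB

4.57 dB


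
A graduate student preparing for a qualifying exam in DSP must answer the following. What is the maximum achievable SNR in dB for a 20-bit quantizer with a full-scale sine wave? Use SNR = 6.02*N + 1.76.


Theoretical SNR for a full-scale sinusoid:
SNR = 6.02 * N + 1.76
    = 6.02 * 20 + 1.76
    = 120.4 + 1.76
    = 122.16 dB

122.16 dB


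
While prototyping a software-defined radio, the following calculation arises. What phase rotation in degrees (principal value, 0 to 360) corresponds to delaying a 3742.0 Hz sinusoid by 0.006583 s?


Phase shift from frequency and time delay:
phi = 360 * f * t_delay
    = 360 * 3742.0 * 0.006583
    = 8868.09 degrees
    mod 360 = 228.09 degrees

228.09 degrees


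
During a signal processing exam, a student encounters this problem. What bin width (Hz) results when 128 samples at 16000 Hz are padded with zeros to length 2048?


Frequency resolution after zero-padding:
N_padded = 128 * 16 = 2048
df = fs / N_padded
   = 16000 / 2048
   = 7.8125 Hz

7.8125 Hz


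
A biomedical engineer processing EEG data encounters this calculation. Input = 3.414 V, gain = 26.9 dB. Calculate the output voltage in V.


Output voltage from dB gain:
V_out = V_in * 10^(gain_dB / 20)
      = 3.414 * 10^(26.9 / 20)
      = 3.414 * 22.130947
      = 75.5551 V

75.5551 V


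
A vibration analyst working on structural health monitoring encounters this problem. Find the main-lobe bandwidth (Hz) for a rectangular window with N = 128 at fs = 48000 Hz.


Main lobe width for a rectangular window:
Width = 2 * fs / N
      = 2 * 48000 / 128
      = 96000 / 128
      = 750.0 Hz

750.0 Hz


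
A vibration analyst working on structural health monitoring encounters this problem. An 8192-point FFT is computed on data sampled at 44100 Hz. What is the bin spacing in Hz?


DFT frequency resolution:
df = fs / N
   = 44100 / 8192
   = 5.3833 Hz

5.3833 Hz


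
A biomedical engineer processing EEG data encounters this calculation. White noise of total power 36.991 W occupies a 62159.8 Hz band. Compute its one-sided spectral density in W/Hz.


Power spectral density:
PSD = P / BW
    = 36.991 / 62159.8
    = 0.0005951 W/Hz

0.0005951 W/Hz


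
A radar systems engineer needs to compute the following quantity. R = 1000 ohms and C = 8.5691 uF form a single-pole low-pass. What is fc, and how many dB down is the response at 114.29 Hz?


Step 1 — cutoff frequency:
fc = 1 / (2*pi*R*C)
C = 8.5691 uF = 8.5691e-06 F
fc = 1 / (2*pi*1000*8.5691e-06)
   = 18.5731 Hz

Step 2 — magnitude at f = 114.29 Hz:
|H(f)| = 1 / sqrt(1 + (f/fc)^2)
f/fc = 114.29 / 18.5731 = 6.153523
|H| = 1 / sqrt(1 + 37.865845) = 0.1604043
|H|_dB = 20*log10(0.1604043) = -15.9 dB

fc = 18.5731 Hz; |H(114.29 Hz)| = -15.9 dB


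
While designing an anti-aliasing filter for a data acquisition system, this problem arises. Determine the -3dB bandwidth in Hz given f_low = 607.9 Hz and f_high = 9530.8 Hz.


Bandwidth is the difference of -3dB frequencies:
BW = f_high - f_low
   = 9530.8 - 607.9
   = 8922.9 Hz

8922.9 Hz


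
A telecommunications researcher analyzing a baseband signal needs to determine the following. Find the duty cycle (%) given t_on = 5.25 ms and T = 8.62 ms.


Duty cycle as a percentage:
DC = (t_on / T) * 100
   = (5.25 / 8.62) * 100
   = 0.609049 * 100
   = 60.9 %

60.9 %


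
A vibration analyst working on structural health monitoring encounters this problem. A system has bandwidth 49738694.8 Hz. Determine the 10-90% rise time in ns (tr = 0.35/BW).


Rise time from bandwidth relationship:
tr = 0.35 / BW
   = 0.35 / 49738694.8
   = 7.036774918e-09 s
   = 7.0368 ns

7.0368 ns


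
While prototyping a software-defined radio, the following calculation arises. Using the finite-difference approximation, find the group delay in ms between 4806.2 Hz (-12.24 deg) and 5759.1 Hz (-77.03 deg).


Group delay from phase difference:
tau = -d(phi)/d(omega)
d(phi) = -64.79 deg = -1.130799 rad
d(omega) = 2*pi*(5759.1 - 4806.2) = 5987.2473 rad/s
tau = -(-1.130799) / 5987.2473
    = 0.1889 ms

0.1889 ms


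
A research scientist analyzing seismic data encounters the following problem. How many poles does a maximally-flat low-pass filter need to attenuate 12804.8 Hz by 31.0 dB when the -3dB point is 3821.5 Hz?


Butterworth filter order formula:
n = log10(10^(A/10) - 1) / (2 * log10(f_stop/f_pass))
10^(31.0/10) - 1 = 1257.9254
f_stop/f_pass = 12804.8 / 3821.5 = 3.3507
n = 2.9513 -> ceil = 3

3


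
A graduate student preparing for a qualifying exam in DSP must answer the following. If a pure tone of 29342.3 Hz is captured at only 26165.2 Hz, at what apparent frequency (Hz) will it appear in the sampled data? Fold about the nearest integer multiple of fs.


Compute the nearest integer multiple of fs to the signal:
n = round(29342.3 / 26165.2) = 1
f_alias = |29342.3 - 1 * 26165.2|
        = |29342.3 - 26165.2|
        = 3177.1 Hz

3177.1


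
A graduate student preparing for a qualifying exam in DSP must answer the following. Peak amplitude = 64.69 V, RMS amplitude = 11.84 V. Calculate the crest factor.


Crest factor is the ratio of peak to RMS:
CF = V_peak / V_rms
   = 64.69 / 11.84
   = 5.4637

5.4637


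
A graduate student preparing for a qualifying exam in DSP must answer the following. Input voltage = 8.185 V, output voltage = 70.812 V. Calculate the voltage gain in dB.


Voltage gain in dB:
G = 20 * log10(Vout / Vin)
  = 20 * log10(70.812 / 8.185)
  = 20 * log10(8.651436)
  = 20 * 0.937088
  = 18.74 dB

18.74 dB


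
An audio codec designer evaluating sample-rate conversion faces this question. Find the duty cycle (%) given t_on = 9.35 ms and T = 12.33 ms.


Duty cycle as a percentage:
DC = (t_on / T) * 100
   = (9.35 / 12.33) * 100
   = 0.758313 * 100
   = 75.83 %

75.83 %


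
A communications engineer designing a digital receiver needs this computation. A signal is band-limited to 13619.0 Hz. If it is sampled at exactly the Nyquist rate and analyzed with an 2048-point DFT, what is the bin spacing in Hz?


Step 1 — Nyquist sampling rate:
fs = 2 * fmax = 2 * 13619.0 = 27238.0 Hz

Step 2 — DFT bin spacing:
df = fs / N = 27238.0 / 2048 = 13.2998 Hz

13.2998 Hz


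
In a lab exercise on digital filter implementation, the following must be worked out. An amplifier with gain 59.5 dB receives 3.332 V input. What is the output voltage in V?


Output voltage from dB gain:
V_out = V_in * 10^(gain_dB / 20)
      = 3.332 * 10^(59.5 / 20)
      = 3.332 * 944.060876
      = 3145.6108 V

3145.6108 V


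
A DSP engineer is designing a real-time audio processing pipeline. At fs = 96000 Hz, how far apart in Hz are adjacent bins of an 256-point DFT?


DFT frequency resolution:
df = fs / N
   = 96000 / 256
   = 375.0 Hz

375.0 Hz


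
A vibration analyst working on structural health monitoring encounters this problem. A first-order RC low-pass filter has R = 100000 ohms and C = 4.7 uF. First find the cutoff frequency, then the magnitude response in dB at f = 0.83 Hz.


Step 1 — cutoff frequency:
fc = 1 / (2*pi*R*C)
C = 4.7 uF = 4.7e-06 F
fc = 1 / (2*pi*100000*4.7e-06)
   = 0.338628 Hz

Step 2 — magnitude at f = 0.83 Hz:
|H(f)| = 1 / sqrt(1 + (f/fc)^2)
f/fc = 0.83 / 0.338628 = 2.451067
|H| = 1 / sqrt(1 + 6.007729) = 0.377756
|H|_dB = 20*log10(0.377756) = -8.46 dB

fc = 0.338628 Hz; |H(0.83 Hz)| = -8.46 dB


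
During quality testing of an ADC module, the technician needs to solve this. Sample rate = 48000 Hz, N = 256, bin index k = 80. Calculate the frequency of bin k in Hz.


Frequency of DFT bin k:
f_k = k * fs / N
    = 80 * 48000 / 256
    = 3840000 / 256
    = 15000.0 Hz

15000.0 Hz


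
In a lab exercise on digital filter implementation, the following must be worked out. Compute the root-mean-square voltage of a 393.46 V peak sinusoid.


RMS voltage for a sinusoidal waveform:
V_rms = V_peak / sqrt(2)
      = 393.46 / 1.414214
      = 278.218 V

278.218 V


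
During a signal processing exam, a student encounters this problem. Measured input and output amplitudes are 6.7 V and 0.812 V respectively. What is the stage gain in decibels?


Voltage gain in dB:
G = 20 * log10(Vout / Vin)
  = 20 * log10(0.812 / 6.7)
  = 20 * log10(0.121194)
  = 20 * -0.916519
  = -18.33 dB

-18.33 dB


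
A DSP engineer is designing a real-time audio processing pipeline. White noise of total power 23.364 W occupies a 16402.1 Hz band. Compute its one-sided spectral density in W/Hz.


Power spectral density:
PSD = P / BW
    = 23.364 / 16402.1
    = 0.00142445 W/Hz

0.00142445 W/Hz


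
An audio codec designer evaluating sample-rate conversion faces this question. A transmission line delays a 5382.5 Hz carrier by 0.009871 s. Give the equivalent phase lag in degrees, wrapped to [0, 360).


Phase shift from frequency and time delay:
phi = 360 * f * t_delay
    = 360 * 5382.5 * 0.009871
    = 19127.04 degrees
    mod 360 = 47.04 degrees

47.04 degrees


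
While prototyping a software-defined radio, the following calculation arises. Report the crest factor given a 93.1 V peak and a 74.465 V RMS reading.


Crest factor is the ratio of peak to RMS:
CF = V_peak / V_rms
   = 93.1 / 74.465
   = 1.2503

1.2503


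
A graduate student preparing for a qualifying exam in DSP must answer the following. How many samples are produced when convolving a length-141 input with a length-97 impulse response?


Linear convolution output length:
L = N + M - 1
  = 141 + 97 - 1
  = 237 samples

237


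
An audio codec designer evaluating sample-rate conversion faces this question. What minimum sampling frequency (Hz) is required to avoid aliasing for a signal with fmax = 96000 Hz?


The Nyquist rate is twice the maximum frequency component.
fs_min = 2 * fmax
      = 2 * 96000
      = 192000 Hz

192000


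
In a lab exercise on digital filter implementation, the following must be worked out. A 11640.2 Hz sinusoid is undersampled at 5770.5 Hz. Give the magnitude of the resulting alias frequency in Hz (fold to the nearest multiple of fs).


Compute the nearest integer multiple of fs to the signal:
n = round(11640.2 / 5770.5) = 2
f_alias = |11640.2 - 2 * 5770.5|
        = |11640.2 - 11541.0|
        = 99.2 Hz

99.2


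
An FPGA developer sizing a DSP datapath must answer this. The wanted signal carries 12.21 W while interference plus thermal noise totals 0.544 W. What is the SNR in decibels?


SNR in decibels:
SNR = 10 * log10(Ps / Pn)
    = 10 * log10(12.21 / 0.544)
    = 10 * log10(22.4449)
    = 10 * 1.3511
    = 13.51 dB

13.51 dB


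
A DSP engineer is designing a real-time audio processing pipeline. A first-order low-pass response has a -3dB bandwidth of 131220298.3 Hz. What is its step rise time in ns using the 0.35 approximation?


Rise time from bandwidth relationship:
tr = 0.35 / BW
   = 0.35 / 131220298.3
   = 2.667270266e-09 s
   = 2.6673 ns

2.6673 ns


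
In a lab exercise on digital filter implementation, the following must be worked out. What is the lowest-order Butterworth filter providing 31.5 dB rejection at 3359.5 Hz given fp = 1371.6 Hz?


Butterworth filter order formula:
n = log10(10^(A/10) - 1) / (2 * log10(f_stop/f_pass))
10^(31.5/10) - 1 = 1411.5375
f_stop/f_pass = 3359.5 / 1371.6 = 2.4493
n = 4.048 -> ceil = 5

5


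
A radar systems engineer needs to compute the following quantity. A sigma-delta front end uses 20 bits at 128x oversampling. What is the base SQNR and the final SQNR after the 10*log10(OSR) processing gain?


Step 1 — baseline SQNR at Nyquist:
SQNR_base = 6.02*N + 1.76
          = 6.02*20 + 1.76
          = 122.16 dB

Step 2 — oversampling processing gain:
G = 10*log10(OSR) = 10*log10(128) = 21.07 dB

Step 3 — total:
SQNR_total = 122.16 + 21.07 = 143.23 dB

Base SQNR = 122.16 dB; oversampled SQNR = 143.23 dB


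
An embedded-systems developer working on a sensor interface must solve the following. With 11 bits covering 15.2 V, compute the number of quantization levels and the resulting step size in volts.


Step 1 — number of quantization levels:
L = 2^N = 2^11 = 2048

Step 2 — LSB step size:
delta = Vfs / L
      = 15.2 / 2048
      = 0.00742187 V

Levels = 2048; step size = 0.00742187 V


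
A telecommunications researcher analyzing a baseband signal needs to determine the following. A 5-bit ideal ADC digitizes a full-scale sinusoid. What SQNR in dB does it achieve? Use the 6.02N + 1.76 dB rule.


Theoretical SNR for a full-scale sinusoid:
SNR = 6.02 * N + 1.76
    = 6.02 * 5 + 1.76
    = 30.1 + 1.76
    = 31.86 dB

31.86 dB


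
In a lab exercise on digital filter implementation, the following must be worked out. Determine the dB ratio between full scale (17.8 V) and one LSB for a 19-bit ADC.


Dynamic range from full-scale to LSB:
V_min = V_max / 2^bits = 17.8 / 2^19
DR = 20 * log10(V_max / V_min)
   = 20 * log10(2^19)
   = 20 * 19 * log10(2)
   = 114.39 dB

114.39 dB


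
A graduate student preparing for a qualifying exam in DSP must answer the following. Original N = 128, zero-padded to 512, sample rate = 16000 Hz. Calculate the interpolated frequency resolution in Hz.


Frequency resolution after zero-padding:
N_padded = 128 * 4 = 512
df = fs / N_padded
   = 16000 / 512
   = 31.25 Hz

31.25 Hz


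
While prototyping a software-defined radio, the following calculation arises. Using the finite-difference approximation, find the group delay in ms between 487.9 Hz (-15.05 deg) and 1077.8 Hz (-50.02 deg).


Group delay from phase difference:
tau = -d(phi)/d(omega)
d(phi) = -34.97 deg = -0.610342 rad
d(omega) = 2*pi*(1077.8 - 487.9) = 3706.451 rad/s
tau = -(-0.610342) / 3706.451
    = 0.1647 ms

0.1647 ms


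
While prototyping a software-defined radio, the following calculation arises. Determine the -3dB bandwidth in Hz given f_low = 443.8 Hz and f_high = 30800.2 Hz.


Bandwidth is the difference of -3dB frequencies:
BW = f_high - f_low
   = 30800.2 - 443.8
   = 30356.4 Hz

30356.4 Hz
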